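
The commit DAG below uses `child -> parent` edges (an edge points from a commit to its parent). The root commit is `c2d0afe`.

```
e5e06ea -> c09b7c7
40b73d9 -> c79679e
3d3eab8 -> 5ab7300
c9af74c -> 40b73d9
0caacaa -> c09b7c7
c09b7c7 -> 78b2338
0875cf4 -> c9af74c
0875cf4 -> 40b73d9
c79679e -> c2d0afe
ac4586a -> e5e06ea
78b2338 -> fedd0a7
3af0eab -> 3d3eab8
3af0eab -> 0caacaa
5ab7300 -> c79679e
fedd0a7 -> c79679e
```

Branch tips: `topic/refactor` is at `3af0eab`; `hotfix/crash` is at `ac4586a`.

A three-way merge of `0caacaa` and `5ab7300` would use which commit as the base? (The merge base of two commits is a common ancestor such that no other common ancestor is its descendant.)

Ancestors of 0caacaa: {0caacaa, 78b2338, c09b7c7, c2d0afe, c79679e, fedd0a7}.
Ancestors of 5ab7300: {5ab7300, c2d0afe, c79679e}.
Common ancestors: {c2d0afe, c79679e}.
Among these, c79679e is not an ancestor of any other common ancestor — it is the merge base.

c79679e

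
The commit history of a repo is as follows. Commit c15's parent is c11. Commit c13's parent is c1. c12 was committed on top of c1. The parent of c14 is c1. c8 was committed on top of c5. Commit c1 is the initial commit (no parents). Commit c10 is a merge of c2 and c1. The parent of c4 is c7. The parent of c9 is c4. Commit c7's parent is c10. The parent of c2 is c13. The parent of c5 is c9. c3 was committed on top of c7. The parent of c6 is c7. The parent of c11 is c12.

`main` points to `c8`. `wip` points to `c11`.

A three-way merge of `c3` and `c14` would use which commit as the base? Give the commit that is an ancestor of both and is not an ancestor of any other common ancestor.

Ancestors of c3: {c1, c10, c13, c2, c3, c7}.
Ancestors of c14: {c1, c14}.
Common ancestors: {c1}.
The only common ancestor is c1, so it is the merge base.

c1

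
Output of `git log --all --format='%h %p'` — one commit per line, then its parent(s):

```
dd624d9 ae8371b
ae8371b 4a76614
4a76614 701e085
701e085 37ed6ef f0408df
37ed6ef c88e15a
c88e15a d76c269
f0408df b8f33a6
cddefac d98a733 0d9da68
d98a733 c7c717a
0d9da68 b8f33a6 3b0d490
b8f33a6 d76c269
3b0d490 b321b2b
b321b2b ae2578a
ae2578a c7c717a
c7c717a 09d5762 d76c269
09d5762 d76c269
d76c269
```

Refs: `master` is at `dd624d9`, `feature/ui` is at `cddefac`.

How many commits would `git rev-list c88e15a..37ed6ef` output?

Reachable from 37ed6ef: {37ed6ef, c88e15a, d76c269}.
Reachable from c88e15a: {c88e15a, d76c269}.
In 37ed6ef's history but not c88e15a's: {37ed6ef} — 1 commit.

1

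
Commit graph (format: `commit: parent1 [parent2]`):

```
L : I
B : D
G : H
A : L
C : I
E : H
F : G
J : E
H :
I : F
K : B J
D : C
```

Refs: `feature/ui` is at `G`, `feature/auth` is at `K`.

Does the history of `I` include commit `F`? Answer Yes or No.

Ancestors of I (commits reachable by following parents): {F, G, H, I}.
F is in that set, so it is an ancestor of I.

Yes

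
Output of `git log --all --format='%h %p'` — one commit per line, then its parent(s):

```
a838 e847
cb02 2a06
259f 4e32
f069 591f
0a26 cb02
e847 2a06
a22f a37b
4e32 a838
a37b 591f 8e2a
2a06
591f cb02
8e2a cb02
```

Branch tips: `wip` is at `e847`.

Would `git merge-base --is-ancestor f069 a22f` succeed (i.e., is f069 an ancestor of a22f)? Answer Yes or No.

No

Ancestors of a22f: {2a06, 591f, 8e2a, a22f, a37b, cb02}.
f069 is not in that set, so it is not an ancestor of a22f.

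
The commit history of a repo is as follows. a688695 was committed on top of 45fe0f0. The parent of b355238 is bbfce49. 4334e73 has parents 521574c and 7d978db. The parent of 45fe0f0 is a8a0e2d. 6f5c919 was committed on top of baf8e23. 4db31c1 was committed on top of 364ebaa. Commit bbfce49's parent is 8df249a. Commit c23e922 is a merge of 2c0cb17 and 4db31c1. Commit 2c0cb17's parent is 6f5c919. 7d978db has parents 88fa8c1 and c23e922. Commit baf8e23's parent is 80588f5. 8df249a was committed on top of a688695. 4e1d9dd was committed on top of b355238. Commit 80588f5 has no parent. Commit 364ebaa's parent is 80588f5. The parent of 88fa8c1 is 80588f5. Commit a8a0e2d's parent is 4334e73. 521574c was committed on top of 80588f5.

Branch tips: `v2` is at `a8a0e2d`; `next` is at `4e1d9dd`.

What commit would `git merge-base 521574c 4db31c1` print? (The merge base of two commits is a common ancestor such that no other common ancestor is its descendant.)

Ancestors of 521574c: {521574c, 80588f5}.
Ancestors of 4db31c1: {364ebaa, 4db31c1, 80588f5}.
Common ancestors: {80588f5}.
The only common ancestor is 80588f5, so it is the merge base.

80588f5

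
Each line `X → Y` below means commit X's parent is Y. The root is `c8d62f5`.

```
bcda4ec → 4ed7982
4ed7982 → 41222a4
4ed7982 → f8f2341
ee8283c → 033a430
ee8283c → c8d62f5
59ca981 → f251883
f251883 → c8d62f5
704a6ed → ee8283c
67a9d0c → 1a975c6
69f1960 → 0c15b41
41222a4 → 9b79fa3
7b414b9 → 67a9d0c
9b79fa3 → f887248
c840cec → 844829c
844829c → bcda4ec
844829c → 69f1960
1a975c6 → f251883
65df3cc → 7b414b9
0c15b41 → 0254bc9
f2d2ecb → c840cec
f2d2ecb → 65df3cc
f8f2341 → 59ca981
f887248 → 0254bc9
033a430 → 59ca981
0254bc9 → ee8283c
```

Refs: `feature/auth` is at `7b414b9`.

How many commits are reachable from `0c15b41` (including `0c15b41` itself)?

Walking parent pointers from 0c15b41: reachable set = {0254bc9, 033a430, 0c15b41, 59ca981, c8d62f5, ee8283c, f251883}.
That is 7 commits.

7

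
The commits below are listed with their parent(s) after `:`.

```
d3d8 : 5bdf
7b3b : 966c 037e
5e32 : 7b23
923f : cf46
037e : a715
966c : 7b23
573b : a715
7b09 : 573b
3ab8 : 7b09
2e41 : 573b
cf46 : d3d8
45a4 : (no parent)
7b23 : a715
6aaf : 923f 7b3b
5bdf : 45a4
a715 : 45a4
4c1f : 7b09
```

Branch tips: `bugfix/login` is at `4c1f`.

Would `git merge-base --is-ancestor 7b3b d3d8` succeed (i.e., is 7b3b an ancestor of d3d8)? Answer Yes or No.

Ancestors of d3d8: {45a4, 5bdf, d3d8}.
7b3b is not in that set, so it is not an ancestor of d3d8.

No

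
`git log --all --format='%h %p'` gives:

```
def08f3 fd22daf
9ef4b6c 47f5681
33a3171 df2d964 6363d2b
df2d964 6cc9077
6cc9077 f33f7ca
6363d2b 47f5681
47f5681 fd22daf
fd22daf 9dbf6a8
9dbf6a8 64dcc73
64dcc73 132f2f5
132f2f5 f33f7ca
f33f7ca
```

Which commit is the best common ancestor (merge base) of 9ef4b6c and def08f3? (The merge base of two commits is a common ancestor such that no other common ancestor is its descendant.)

fd22daf

Ancestors of 9ef4b6c: {132f2f5, 47f5681, 64dcc73, 9dbf6a8, 9ef4b6c, f33f7ca, fd22daf}.
Ancestors of def08f3: {132f2f5, 64dcc73, 9dbf6a8, def08f3, f33f7ca, fd22daf}.
Common ancestors: {132f2f5, 64dcc73, 9dbf6a8, f33f7ca, fd22daf}.
Among these, fd22daf is not an ancestor of any other common ancestor — it is the merge base.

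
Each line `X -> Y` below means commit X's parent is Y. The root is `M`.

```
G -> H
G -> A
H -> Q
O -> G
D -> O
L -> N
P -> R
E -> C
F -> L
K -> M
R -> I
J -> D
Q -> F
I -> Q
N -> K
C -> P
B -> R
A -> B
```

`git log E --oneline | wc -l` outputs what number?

Walking parent pointers from E: reachable set = {C, E, F, I, K, L, M, N, P, Q, R}.
That is 11 commits.

11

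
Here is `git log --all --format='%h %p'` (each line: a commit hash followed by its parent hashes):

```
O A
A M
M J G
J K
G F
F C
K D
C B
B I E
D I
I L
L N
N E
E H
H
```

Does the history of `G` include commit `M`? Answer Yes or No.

Ancestors of G: {B, C, E, F, G, H, I, L, N}.
M is not in that set, so it is not an ancestor of G.

No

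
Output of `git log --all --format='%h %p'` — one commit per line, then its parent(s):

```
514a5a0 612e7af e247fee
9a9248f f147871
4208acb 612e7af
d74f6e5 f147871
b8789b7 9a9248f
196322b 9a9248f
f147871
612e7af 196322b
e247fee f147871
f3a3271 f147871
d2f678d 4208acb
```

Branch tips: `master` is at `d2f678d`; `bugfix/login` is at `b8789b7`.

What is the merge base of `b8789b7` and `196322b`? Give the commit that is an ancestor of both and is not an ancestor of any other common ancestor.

Ancestors of b8789b7: {9a9248f, b8789b7, f147871}.
Ancestors of 196322b: {196322b, 9a9248f, f147871}.
Common ancestors: {9a9248f, f147871}.
Among these, 9a9248f is not an ancestor of any other common ancestor — it is the merge base.

9a9248f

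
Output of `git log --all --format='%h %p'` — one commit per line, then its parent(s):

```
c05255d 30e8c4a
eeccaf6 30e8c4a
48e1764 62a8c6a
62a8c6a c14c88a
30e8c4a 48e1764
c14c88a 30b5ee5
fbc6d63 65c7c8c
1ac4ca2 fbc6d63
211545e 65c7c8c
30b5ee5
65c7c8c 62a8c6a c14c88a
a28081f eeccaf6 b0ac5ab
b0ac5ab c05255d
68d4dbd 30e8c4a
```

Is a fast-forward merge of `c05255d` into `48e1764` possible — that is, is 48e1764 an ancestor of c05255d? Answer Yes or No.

A fast-forward from 48e1764 to c05255d is possible iff 48e1764 is an ancestor of c05255d.
Ancestors of c05255d: {30b5ee5, 30e8c4a, 48e1764, 62a8c6a, c05255d, c14c88a}.
48e1764 is among them, so fast-forward is possible.

Yes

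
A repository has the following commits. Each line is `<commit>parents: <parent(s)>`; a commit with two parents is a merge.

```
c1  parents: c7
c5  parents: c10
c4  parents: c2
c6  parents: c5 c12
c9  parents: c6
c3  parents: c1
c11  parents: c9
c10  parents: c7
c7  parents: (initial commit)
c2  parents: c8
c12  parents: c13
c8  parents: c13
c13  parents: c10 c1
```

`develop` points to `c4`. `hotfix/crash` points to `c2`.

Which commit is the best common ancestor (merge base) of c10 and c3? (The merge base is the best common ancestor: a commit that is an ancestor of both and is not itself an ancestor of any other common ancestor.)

Ancestors of c10: {c10, c7}.
Ancestors of c3: {c1, c3, c7}.
Common ancestors: {c7}.
The only common ancestor is c7, so it is the merge base.

c7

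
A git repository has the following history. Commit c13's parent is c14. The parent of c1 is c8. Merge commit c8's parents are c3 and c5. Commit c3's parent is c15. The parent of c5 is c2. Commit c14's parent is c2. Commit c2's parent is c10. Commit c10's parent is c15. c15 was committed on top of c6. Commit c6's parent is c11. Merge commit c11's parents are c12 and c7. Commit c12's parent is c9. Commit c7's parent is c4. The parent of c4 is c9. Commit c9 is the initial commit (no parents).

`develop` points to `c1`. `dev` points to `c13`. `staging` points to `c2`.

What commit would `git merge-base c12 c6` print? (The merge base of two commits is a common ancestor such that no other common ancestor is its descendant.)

Ancestors of c12: {c12, c9}.
Ancestors of c6: {c11, c12, c4, c6, c7, c9}.
Common ancestors: {c12, c9}.
Among these, c12 is not an ancestor of any other common ancestor — it is the merge base.

c12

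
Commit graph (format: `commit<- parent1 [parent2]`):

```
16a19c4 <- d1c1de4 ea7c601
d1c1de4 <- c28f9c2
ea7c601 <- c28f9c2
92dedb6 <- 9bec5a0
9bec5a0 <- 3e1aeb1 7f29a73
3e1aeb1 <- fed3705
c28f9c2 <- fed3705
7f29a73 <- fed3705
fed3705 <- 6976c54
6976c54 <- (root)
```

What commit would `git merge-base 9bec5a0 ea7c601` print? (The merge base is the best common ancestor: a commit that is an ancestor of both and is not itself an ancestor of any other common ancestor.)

Ancestors of 9bec5a0: {3e1aeb1, 6976c54, 7f29a73, 9bec5a0, fed3705}.
Ancestors of ea7c601: {6976c54, c28f9c2, ea7c601, fed3705}.
Common ancestors: {6976c54, fed3705}.
Among these, fed3705 is not an ancestor of any other common ancestor — it is the merge base.

fed3705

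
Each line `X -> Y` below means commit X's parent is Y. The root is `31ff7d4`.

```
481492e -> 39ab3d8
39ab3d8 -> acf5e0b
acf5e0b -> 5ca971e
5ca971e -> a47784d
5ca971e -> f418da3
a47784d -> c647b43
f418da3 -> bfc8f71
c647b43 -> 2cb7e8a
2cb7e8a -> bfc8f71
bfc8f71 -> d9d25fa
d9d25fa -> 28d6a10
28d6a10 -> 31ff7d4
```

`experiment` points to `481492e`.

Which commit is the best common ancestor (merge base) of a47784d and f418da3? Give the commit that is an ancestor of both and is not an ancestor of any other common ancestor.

Ancestors of a47784d: {28d6a10, 2cb7e8a, 31ff7d4, a47784d, bfc8f71, c647b43, d9d25fa}.
Ancestors of f418da3: {28d6a10, 31ff7d4, bfc8f71, d9d25fa, f418da3}.
Common ancestors: {28d6a10, 31ff7d4, bfc8f71, d9d25fa}.
Among these, bfc8f71 is not an ancestor of any other common ancestor — it is the merge base.

bfc8f71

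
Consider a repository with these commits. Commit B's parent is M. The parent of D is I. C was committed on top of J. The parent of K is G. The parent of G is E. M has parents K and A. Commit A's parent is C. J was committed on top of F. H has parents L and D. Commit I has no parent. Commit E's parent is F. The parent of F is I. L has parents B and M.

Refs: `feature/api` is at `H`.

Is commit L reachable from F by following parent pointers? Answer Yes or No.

No

Ancestors of F: {F, I}.
L is not in that set, so it is not an ancestor of F.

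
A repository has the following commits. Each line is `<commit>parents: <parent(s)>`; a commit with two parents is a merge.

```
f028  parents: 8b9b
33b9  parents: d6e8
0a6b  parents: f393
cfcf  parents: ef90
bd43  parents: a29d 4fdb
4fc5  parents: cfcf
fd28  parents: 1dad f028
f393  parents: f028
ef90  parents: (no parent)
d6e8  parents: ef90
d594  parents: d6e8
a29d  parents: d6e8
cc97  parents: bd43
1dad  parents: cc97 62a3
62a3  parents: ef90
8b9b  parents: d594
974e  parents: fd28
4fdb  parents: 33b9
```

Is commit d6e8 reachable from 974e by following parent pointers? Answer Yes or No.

Ancestors of 974e (commits reachable by following parents): {1dad, 33b9, 4fdb, 62a3, 8b9b, 974e, a29d, bd43, cc97, d594, d6e8, ef90, f028, fd28}.
d6e8 is in that set, so it is an ancestor of 974e.

Yes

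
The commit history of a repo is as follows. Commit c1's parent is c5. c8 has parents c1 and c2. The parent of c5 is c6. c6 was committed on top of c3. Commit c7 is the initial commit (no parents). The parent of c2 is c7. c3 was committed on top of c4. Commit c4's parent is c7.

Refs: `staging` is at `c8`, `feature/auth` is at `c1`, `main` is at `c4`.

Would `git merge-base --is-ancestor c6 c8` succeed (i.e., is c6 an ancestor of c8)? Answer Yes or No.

Ancestors of c8 (commits reachable by following parents): {c1, c2, c3, c4, c5, c6, c7, c8}.
c6 is in that set, so it is an ancestor of c8.

Yes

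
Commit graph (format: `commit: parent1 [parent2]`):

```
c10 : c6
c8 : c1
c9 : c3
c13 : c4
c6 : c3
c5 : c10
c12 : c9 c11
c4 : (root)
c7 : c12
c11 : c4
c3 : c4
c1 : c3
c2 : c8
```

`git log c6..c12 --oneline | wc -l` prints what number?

Reachable from c12: {c11, c12, c3, c4, c9}.
Reachable from c6: {c3, c4, c6}.
In c12's history but not c6's: {c11, c12, c9} — 3 commits.

3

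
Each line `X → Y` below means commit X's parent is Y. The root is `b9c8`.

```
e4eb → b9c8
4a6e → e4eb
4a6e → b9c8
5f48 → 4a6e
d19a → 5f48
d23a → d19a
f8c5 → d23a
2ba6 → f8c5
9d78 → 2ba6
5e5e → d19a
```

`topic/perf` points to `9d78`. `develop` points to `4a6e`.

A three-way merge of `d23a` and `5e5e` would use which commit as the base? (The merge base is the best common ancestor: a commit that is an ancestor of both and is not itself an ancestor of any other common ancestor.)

d19a

Ancestors of d23a: {4a6e, 5f48, b9c8, d19a, d23a, e4eb}.
Ancestors of 5e5e: {4a6e, 5e5e, 5f48, b9c8, d19a, e4eb}.
Common ancestors: {4a6e, 5f48, b9c8, d19a, e4eb}.
Among these, d19a is not an ancestor of any other common ancestor — it is the merge base.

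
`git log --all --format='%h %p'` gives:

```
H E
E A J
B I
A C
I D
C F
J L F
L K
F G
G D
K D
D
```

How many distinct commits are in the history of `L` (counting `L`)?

3

Walking parent pointers from L: reachable set = {D, K, L}.
That is 3 commits.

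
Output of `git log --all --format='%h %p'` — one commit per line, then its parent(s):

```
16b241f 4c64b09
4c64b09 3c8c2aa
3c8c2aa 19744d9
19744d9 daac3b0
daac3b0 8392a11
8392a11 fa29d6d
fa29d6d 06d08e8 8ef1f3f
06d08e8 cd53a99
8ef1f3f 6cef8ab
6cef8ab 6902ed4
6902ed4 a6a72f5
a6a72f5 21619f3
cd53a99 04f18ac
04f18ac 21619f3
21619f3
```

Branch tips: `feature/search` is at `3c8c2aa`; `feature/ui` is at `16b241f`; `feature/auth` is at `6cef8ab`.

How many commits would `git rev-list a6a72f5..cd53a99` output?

Reachable from cd53a99: {04f18ac, 21619f3, cd53a99}.
Reachable from a6a72f5: {21619f3, a6a72f5}.
In cd53a99's history but not a6a72f5's: {04f18ac, cd53a99} — 2 commits.

2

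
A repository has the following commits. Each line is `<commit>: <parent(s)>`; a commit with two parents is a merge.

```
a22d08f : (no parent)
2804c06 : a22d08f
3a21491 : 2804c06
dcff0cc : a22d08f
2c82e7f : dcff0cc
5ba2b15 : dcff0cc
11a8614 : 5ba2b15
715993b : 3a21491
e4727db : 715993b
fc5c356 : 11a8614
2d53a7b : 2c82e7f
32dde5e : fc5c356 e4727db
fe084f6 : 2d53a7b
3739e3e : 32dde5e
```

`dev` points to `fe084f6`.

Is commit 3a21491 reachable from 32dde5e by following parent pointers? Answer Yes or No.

Yes

Ancestors of 32dde5e (commits reachable by following parents): {11a8614, 2804c06, 32dde5e, 3a21491, 5ba2b15, 715993b, a22d08f, dcff0cc, e4727db, fc5c356}.
3a21491 is in that set, so it is an ancestor of 32dde5e.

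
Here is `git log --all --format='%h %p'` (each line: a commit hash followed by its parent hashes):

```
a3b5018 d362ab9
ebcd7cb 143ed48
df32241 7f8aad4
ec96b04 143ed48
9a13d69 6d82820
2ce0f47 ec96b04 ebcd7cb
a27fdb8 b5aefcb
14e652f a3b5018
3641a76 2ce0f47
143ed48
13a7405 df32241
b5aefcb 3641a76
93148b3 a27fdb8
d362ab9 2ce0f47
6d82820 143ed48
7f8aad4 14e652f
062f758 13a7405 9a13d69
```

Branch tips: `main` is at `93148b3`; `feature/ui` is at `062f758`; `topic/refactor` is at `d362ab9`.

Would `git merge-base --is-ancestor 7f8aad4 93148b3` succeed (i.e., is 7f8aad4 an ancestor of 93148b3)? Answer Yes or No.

No

Ancestors of 93148b3: {143ed48, 2ce0f47, 3641a76, 93148b3, a27fdb8, b5aefcb, ebcd7cb, ec96b04}.
7f8aad4 is not in that set, so it is not an ancestor of 93148b3.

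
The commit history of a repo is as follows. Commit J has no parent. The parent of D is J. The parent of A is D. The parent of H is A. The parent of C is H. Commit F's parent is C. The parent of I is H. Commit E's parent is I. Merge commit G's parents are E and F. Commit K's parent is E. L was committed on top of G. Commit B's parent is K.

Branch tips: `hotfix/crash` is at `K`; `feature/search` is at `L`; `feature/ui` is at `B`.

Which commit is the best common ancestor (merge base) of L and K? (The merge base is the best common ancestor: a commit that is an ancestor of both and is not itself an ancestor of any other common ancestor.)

E

Ancestors of L: {A, C, D, E, F, G, H, I, J, L}.
Ancestors of K: {A, D, E, H, I, J, K}.
Common ancestors: {A, D, E, H, I, J}.
Among these, E is not an ancestor of any other common ancestor — it is the merge base.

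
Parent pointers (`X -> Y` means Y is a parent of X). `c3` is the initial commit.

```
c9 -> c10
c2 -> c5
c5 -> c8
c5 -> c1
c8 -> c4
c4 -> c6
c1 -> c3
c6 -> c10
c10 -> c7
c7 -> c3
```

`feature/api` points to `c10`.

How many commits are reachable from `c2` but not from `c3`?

8

Reachable from c2: {c1, c10, c2, c3, c4, c5, c6, c7, c8}.
Reachable from c3: {c3}.
In c2's history but not c3's: {c1, c10, c2, c4, c5, c6, c7, c8} — 8 commits.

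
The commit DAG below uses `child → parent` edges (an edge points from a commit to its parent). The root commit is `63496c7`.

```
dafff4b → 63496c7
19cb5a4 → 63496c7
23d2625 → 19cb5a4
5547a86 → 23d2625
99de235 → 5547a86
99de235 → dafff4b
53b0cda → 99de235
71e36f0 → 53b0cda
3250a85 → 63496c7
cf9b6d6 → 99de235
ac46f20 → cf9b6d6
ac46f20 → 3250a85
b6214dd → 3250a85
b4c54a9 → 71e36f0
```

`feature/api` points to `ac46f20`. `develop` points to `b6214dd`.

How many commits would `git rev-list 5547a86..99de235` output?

2

Reachable from 99de235: {19cb5a4, 23d2625, 5547a86, 63496c7, 99de235, dafff4b}.
Reachable from 5547a86: {19cb5a4, 23d2625, 5547a86, 63496c7}.
In 99de235's history but not 5547a86's: {99de235, dafff4b} — 2 commits.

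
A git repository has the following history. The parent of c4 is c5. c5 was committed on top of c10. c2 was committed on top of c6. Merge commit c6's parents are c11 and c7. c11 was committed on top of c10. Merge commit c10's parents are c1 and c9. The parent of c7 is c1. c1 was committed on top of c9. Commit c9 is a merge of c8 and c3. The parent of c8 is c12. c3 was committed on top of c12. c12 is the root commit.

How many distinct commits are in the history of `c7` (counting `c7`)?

6

Walking parent pointers from c7: reachable set = {c1, c12, c3, c7, c8, c9}.
That is 6 commits.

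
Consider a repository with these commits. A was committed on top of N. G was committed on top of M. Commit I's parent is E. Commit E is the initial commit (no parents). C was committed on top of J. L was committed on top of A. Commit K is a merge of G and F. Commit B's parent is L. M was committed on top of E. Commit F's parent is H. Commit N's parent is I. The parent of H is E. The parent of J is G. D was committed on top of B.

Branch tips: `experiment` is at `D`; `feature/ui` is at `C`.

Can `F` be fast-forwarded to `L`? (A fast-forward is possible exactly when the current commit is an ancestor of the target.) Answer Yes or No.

No

A fast-forward from F to L is possible iff F is an ancestor of L.
Ancestors of L: {A, E, I, L, N}.
F is not among them, so fast-forward is not possible.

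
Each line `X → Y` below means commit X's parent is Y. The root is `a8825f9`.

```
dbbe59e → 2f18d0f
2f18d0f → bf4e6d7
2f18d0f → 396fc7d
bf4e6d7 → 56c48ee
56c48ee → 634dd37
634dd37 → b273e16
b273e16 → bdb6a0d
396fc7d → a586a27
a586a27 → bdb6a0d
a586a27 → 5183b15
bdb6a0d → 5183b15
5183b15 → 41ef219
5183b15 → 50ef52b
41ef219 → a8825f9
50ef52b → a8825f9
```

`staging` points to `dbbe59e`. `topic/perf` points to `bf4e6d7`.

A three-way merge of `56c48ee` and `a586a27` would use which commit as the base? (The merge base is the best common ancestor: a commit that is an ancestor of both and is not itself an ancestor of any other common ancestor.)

bdb6a0d

Ancestors of 56c48ee: {41ef219, 50ef52b, 5183b15, 56c48ee, 634dd37, a8825f9, b273e16, bdb6a0d}.
Ancestors of a586a27: {41ef219, 50ef52b, 5183b15, a586a27, a8825f9, bdb6a0d}.
Common ancestors: {41ef219, 50ef52b, 5183b15, a8825f9, bdb6a0d}.
Among these, bdb6a0d is not an ancestor of any other common ancestor — it is the merge base.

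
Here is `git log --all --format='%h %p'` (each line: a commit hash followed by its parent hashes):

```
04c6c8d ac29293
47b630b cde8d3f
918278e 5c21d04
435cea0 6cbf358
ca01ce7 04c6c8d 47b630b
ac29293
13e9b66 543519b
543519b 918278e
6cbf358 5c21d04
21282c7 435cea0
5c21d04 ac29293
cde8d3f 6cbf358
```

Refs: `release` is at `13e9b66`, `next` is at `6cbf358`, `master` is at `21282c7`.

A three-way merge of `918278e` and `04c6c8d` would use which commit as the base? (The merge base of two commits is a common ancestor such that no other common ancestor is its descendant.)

ac29293

Ancestors of 918278e: {5c21d04, 918278e, ac29293}.
Ancestors of 04c6c8d: {04c6c8d, ac29293}.
Common ancestors: {ac29293}.
The only common ancestor is ac29293, so it is the merge base.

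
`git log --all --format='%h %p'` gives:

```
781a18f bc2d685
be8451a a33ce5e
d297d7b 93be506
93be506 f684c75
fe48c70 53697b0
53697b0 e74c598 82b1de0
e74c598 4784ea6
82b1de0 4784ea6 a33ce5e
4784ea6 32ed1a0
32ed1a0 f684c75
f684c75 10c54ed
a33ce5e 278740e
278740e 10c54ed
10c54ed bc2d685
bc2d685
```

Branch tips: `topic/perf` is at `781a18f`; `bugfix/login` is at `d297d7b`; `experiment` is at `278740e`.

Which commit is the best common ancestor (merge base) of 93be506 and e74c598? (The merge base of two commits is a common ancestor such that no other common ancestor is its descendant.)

f684c75

Ancestors of 93be506: {10c54ed, 93be506, bc2d685, f684c75}.
Ancestors of e74c598: {10c54ed, 32ed1a0, 4784ea6, bc2d685, e74c598, f684c75}.
Common ancestors: {10c54ed, bc2d685, f684c75}.
Among these, f684c75 is not an ancestor of any other common ancestor — it is the merge base.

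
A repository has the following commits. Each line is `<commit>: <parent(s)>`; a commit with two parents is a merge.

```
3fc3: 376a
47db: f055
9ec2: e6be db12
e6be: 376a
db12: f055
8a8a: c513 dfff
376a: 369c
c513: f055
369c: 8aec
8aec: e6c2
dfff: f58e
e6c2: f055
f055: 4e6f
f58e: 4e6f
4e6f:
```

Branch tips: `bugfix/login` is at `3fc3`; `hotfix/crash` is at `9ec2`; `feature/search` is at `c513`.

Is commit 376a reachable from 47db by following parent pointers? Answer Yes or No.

Ancestors of 47db: {47db, 4e6f, f055}.
376a is not in that set, so it is not an ancestor of 47db.

No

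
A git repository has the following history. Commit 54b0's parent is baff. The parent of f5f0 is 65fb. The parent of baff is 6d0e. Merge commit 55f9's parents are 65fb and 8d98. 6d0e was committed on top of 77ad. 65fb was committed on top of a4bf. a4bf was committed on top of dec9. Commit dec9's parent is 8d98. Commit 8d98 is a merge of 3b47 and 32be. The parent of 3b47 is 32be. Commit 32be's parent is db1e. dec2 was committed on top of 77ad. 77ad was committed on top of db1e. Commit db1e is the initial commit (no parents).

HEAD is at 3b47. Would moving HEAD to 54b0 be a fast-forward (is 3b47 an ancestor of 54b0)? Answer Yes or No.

A fast-forward from 3b47 to 54b0 is possible iff 3b47 is an ancestor of 54b0.
Ancestors of 54b0: {54b0, 6d0e, 77ad, baff, db1e}.
3b47 is not among them, so fast-forward is not possible.

No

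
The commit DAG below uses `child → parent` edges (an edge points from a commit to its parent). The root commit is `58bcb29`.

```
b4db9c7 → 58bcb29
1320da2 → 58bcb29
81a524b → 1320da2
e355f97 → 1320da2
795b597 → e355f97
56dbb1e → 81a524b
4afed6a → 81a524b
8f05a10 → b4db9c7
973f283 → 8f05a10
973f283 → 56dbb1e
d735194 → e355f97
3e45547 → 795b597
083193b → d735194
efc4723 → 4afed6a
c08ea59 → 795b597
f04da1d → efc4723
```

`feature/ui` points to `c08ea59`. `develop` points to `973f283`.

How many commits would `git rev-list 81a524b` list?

3

Walking parent pointers from 81a524b: reachable set = {1320da2, 58bcb29, 81a524b}.
That is 3 commits.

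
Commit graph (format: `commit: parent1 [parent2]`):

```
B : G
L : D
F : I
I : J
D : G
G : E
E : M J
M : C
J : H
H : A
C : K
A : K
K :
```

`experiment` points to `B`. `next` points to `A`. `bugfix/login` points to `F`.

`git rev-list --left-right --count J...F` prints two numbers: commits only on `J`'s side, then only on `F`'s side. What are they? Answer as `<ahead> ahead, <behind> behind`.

Reachable from J: {A, H, J, K}.
Reachable from F: {A, F, H, I, J, K}.
Only in J's history (ahead): {} — 0.
Only in F's history (behind): {F, I} — 2.

0 ahead, 2 behind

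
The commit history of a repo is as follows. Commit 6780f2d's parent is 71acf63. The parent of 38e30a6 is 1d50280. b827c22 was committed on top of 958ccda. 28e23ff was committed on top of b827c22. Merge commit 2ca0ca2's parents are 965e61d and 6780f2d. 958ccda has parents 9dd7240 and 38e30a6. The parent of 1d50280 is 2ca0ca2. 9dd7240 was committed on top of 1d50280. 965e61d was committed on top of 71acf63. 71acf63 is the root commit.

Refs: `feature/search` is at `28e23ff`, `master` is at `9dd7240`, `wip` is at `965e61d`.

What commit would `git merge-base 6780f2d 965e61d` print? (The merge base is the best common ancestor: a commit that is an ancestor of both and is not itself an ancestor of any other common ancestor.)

Ancestors of 6780f2d: {6780f2d, 71acf63}.
Ancestors of 965e61d: {71acf63, 965e61d}.
Common ancestors: {71acf63}.
The only common ancestor is 71acf63, so it is the merge base.

71acf63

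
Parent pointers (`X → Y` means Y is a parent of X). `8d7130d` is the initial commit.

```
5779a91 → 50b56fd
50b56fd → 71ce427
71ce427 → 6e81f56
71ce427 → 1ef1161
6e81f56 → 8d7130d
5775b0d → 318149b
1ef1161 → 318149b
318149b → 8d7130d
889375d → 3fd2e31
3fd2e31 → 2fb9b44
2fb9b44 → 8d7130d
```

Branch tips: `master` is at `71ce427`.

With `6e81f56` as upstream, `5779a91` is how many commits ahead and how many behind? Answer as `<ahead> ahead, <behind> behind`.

5 ahead, 0 behind

Reachable from 5779a91: {1ef1161, 318149b, 50b56fd, 5779a91, 6e81f56, 71ce427, 8d7130d}.
Reachable from 6e81f56: {6e81f56, 8d7130d}.
Only in 5779a91's history (ahead): {1ef1161, 318149b, 50b56fd, 5779a91, 71ce427} — 5.
Only in 6e81f56's history (behind): {} — 0.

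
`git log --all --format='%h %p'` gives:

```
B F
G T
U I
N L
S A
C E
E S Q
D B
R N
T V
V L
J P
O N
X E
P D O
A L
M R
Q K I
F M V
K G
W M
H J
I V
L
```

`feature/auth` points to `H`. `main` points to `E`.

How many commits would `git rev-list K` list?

5

Walking parent pointers from K: reachable set = {G, K, L, T, V}.
That is 5 commits.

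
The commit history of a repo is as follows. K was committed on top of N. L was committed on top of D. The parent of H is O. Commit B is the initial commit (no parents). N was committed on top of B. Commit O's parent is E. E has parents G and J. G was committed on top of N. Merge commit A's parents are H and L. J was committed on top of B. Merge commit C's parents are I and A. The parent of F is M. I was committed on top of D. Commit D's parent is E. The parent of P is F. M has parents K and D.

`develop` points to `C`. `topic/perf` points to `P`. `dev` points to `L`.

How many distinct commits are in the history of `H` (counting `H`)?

Walking parent pointers from H: reachable set = {B, E, G, H, J, N, O}.
That is 7 commits.

7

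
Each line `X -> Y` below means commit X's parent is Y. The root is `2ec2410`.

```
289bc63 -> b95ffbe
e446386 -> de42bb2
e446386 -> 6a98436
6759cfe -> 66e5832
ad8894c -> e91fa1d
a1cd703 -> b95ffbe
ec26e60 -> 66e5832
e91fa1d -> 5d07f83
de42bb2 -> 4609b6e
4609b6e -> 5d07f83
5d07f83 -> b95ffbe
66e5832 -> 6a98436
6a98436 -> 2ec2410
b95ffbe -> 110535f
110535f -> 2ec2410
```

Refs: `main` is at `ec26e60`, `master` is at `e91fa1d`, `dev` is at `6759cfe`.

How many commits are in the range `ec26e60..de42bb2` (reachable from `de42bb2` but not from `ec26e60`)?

Reachable from de42bb2: {110535f, 2ec2410, 4609b6e, 5d07f83, b95ffbe, de42bb2}.
Reachable from ec26e60: {2ec2410, 66e5832, 6a98436, ec26e60}.
In de42bb2's history but not ec26e60's: {110535f, 4609b6e, 5d07f83, b95ffbe, de42bb2} — 5 commits.

5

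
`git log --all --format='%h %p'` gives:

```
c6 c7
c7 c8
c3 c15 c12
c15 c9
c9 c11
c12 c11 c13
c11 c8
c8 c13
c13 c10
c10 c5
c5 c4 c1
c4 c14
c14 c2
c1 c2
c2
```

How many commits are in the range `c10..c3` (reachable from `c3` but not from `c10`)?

7

Reachable from c3: {c1, c10, c11, c12, c13, c14, c15, c2, c3, c4, c5, c8, c9}.
Reachable from c10: {c1, c10, c14, c2, c4, c5}.
In c3's history but not c10's: {c11, c12, c13, c15, c3, c8, c9} — 7 commits.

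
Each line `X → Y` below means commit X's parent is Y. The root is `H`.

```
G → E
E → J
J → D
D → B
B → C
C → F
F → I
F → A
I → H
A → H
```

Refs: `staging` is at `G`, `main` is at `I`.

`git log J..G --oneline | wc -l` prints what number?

Reachable from G: {A, B, C, D, E, F, G, H, I, J}.
Reachable from J: {A, B, C, D, F, H, I, J}.
In G's history but not J's: {E, G} — 2 commits.

2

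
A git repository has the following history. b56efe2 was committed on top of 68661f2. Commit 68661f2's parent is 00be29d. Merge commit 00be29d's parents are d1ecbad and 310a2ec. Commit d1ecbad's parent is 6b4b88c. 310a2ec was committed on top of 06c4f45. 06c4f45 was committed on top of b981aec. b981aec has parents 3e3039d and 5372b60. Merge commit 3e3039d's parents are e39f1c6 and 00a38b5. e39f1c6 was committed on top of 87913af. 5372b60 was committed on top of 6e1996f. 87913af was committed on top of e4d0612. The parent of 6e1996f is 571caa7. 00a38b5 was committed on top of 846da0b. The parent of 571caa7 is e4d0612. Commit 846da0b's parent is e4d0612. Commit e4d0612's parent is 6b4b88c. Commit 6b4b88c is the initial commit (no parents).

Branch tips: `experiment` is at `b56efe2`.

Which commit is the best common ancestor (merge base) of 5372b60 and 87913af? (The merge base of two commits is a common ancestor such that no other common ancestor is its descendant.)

e4d0612

Ancestors of 5372b60: {5372b60, 571caa7, 6b4b88c, 6e1996f, e4d0612}.
Ancestors of 87913af: {6b4b88c, 87913af, e4d0612}.
Common ancestors: {6b4b88c, e4d0612}.
Among these, e4d0612 is not an ancestor of any other common ancestor — it is the merge base.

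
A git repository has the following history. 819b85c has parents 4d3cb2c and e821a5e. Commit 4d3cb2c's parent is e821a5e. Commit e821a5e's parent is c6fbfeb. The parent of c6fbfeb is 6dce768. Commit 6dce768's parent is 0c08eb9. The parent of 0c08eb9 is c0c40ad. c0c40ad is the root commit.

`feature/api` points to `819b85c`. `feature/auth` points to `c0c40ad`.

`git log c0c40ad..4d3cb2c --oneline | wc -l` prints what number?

5

Reachable from 4d3cb2c: {0c08eb9, 4d3cb2c, 6dce768, c0c40ad, c6fbfeb, e821a5e}.
Reachable from c0c40ad: {c0c40ad}.
In 4d3cb2c's history but not c0c40ad's: {0c08eb9, 4d3cb2c, 6dce768, c6fbfeb, e821a5e} — 5 commits.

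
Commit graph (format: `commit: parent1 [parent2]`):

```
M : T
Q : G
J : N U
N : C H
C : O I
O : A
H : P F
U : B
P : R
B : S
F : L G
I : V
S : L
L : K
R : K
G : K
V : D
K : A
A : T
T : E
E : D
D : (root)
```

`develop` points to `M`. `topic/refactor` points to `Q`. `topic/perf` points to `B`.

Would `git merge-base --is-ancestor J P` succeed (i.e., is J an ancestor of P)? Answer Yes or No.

No

Ancestors of P: {A, D, E, K, P, R, T}.
J is not in that set, so it is not an ancestor of P.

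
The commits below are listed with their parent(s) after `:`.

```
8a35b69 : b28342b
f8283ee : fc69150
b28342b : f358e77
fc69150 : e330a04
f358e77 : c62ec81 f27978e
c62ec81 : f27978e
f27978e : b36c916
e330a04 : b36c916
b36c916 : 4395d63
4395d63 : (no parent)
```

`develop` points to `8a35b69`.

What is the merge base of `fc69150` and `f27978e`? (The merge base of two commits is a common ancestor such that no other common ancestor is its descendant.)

Ancestors of fc69150: {4395d63, b36c916, e330a04, fc69150}.
Ancestors of f27978e: {4395d63, b36c916, f27978e}.
Common ancestors: {4395d63, b36c916}.
Among these, b36c916 is not an ancestor of any other common ancestor — it is the merge base.

b36c916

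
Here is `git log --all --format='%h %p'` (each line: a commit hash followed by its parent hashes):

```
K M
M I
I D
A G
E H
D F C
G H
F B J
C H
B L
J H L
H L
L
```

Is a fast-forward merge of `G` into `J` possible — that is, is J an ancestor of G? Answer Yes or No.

No

A fast-forward from J to G is possible iff J is an ancestor of G.
Ancestors of G: {G, H, L}.
J is not among them, so fast-forward is not possible.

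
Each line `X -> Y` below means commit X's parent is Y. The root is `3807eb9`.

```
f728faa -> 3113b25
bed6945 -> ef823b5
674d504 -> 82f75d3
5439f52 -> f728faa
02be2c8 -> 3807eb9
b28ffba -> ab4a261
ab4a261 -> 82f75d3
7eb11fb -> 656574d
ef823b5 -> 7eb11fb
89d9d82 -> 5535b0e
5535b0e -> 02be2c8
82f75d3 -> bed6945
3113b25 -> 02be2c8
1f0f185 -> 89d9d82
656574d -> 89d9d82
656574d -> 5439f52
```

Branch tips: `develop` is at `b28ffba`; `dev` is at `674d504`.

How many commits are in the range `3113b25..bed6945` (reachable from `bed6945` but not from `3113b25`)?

Reachable from bed6945: {02be2c8, 3113b25, 3807eb9, 5439f52, 5535b0e, 656574d, 7eb11fb, 89d9d82, bed6945, ef823b5, f728faa}.
Reachable from 3113b25: {02be2c8, 3113b25, 3807eb9}.
In bed6945's history but not 3113b25's: {5439f52, 5535b0e, 656574d, 7eb11fb, 89d9d82, bed6945, ef823b5, f728faa} — 8 commits.

8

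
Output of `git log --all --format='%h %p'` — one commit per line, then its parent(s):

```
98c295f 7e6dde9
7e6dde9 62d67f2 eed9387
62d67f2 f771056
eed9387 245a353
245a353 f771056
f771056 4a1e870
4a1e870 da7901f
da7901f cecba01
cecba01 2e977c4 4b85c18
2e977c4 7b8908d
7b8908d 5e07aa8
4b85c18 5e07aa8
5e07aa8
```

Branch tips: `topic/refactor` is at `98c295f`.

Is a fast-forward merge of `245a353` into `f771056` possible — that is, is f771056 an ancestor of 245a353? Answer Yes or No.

A fast-forward from f771056 to 245a353 is possible iff f771056 is an ancestor of 245a353.
Ancestors of 245a353: {245a353, 2e977c4, 4a1e870, 4b85c18, 5e07aa8, 7b8908d, cecba01, da7901f, f771056}.
f771056 is among them, so fast-forward is possible.

Yes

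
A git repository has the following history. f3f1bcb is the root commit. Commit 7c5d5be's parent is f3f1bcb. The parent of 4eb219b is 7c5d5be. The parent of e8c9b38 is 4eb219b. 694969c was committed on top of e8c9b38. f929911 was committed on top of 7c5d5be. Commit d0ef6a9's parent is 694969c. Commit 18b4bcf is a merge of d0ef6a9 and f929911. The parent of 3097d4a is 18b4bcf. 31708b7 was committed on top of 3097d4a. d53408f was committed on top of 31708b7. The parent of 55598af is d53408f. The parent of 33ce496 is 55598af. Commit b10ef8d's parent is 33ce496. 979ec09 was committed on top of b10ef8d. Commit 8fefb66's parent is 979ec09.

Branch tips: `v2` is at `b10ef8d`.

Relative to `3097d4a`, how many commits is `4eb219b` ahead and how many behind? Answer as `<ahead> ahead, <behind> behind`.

0 ahead, 6 behind

Reachable from 4eb219b: {4eb219b, 7c5d5be, f3f1bcb}.
Reachable from 3097d4a: {18b4bcf, 3097d4a, 4eb219b, 694969c, 7c5d5be, d0ef6a9, e8c9b38, f3f1bcb, f929911}.
Only in 4eb219b's history (ahead): {} — 0.
Only in 3097d4a's history (behind): {18b4bcf, 3097d4a, 694969c, d0ef6a9, e8c9b38, f929911} — 6.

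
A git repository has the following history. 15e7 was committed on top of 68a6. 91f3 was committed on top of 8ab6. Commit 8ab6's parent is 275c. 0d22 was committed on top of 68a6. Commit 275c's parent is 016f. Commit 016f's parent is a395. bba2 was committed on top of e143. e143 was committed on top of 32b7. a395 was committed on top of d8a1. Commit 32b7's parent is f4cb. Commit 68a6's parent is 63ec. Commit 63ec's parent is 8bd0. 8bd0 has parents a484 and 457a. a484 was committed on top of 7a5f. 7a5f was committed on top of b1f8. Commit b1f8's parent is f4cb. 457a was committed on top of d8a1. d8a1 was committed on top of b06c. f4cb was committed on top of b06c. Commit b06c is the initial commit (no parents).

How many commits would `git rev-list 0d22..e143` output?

Reachable from e143: {32b7, b06c, e143, f4cb}.
Reachable from 0d22: {0d22, 457a, 63ec, 68a6, 7a5f, 8bd0, a484, b06c, b1f8, d8a1, f4cb}.
In e143's history but not 0d22's: {32b7, e143} — 2 commits.

2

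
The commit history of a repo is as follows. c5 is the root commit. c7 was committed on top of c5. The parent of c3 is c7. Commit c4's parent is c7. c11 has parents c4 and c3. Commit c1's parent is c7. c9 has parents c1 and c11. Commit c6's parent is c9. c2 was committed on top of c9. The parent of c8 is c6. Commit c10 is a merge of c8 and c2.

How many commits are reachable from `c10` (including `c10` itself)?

11

Walking parent pointers from c10: reachable set = {c1, c10, c11, c2, c3, c4, c5, c6, c7, c8, c9}.
That is 11 commits.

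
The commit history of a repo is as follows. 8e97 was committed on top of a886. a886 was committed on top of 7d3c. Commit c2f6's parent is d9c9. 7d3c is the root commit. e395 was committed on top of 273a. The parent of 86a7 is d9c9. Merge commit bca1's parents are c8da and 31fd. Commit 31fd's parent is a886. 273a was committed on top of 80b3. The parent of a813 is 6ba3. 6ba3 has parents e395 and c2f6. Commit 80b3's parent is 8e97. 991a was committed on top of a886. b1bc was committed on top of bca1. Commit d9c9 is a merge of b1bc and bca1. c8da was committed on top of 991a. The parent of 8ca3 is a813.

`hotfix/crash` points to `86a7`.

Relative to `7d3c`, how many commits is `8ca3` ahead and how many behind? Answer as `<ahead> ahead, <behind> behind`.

Reachable from 8ca3: {273a, 31fd, 6ba3, 7d3c, 80b3, 8ca3, 8e97, 991a, a813, a886, b1bc, bca1, c2f6, c8da, d9c9, e395}.
Reachable from 7d3c: {7d3c}.
Only in 8ca3's history (ahead): {273a, 31fd, 6ba3, 80b3, 8ca3, 8e97, 991a, a813, a886, b1bc, bca1, c2f6, c8da, d9c9, e395} — 15.
Only in 7d3c's history (behind): {} — 0.

15 ahead, 0 behind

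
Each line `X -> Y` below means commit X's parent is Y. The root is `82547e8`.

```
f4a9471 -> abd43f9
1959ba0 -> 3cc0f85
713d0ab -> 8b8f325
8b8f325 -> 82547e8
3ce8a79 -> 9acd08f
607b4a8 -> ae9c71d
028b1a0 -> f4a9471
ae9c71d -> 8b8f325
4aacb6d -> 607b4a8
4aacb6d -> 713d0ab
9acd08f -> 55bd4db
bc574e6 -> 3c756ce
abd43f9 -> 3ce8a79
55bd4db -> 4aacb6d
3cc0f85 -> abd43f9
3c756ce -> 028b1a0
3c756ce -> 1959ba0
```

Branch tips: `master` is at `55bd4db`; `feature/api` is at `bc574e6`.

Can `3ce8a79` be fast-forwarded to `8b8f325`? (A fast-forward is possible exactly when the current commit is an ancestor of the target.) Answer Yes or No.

No

A fast-forward from 3ce8a79 to 8b8f325 is possible iff 3ce8a79 is an ancestor of 8b8f325.
Ancestors of 8b8f325: {82547e8, 8b8f325}.
3ce8a79 is not among them, so fast-forward is not possible.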